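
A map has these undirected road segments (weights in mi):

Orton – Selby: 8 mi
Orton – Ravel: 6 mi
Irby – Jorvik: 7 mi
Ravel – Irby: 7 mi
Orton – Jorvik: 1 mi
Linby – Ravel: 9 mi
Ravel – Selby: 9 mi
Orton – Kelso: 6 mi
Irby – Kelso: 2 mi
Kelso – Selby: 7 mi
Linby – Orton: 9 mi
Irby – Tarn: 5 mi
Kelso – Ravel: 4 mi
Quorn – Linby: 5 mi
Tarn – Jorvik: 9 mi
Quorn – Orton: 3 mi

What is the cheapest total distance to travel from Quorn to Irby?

11 mi

Candidate routes:
Quorn - Orton - Jorvik - Irby: 3+1+7 = 11
Quorn - Orton - Ravel - Kelso - Irby: 3+6+4+2 = 15
Quorn - Orton - Ravel - Irby: 3+6+7 = 16
Cheapest is Quorn - Orton - Jorvik - Irby at 11 mi.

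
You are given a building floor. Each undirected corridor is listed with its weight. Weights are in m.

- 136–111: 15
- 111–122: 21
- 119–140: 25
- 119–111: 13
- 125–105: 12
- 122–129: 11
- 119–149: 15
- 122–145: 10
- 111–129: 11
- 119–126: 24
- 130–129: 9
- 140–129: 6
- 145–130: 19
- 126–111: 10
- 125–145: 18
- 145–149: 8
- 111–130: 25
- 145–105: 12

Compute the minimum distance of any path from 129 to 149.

Settle nodes by increasing distance from 129:
129: 0
140: 6  (via 129)
130: 9  (via 129)
111: 11  (via 129)
122: 11  (via 129)
126: 21  (via 111)
145: 21  (via 122)
119: 24  (via 111)
136: 26  (via 111)
149: 29  (via 145)
Shortest route: 129 → 122 → 145 → 149 = 29 m.

29 m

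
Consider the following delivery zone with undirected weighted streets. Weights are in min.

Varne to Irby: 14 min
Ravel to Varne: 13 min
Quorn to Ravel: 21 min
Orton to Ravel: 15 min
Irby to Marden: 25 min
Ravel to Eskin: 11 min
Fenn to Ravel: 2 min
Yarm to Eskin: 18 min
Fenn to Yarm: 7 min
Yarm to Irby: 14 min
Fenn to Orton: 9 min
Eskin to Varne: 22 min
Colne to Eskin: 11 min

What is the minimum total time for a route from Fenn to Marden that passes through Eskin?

70 min

Best Fenn to Eskin: Fenn → Ravel → Eskin costing 13
Best Eskin to Marden: Eskin → Yarm → Irby → Marden costing 57
Total via Eskin: 13 + 57 = 70 min.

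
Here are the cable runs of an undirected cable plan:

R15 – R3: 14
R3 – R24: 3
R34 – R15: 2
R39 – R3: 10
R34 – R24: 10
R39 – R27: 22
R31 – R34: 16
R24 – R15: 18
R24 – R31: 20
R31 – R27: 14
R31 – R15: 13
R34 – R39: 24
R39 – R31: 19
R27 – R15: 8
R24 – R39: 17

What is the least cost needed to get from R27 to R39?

Settle nodes by increasing distance from R27:
R27: 0
R15: 8  (via R27)
R34: 10  (via R15)
R31: 14  (via R27)
R24: 20  (via R34)
R39: 22  (via R27)
Shortest route: R27–R39 = 22.

22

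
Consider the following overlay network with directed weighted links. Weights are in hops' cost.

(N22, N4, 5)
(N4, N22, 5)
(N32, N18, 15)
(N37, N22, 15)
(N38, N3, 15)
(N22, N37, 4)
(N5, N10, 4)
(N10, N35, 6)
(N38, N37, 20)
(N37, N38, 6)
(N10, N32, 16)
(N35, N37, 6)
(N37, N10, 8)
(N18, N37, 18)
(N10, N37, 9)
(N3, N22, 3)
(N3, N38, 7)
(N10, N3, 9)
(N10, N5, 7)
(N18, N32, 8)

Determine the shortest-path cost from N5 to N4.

Enumerating some paths:
N5 - N10 - N37 - N22 - N4: 4+9+15+5 = 33
N5 - N10 - N35 - N37 - N22 - N4: 4+6+6+15+5 = 36
N5 - N10 - N3 - N22 - N4: 4+9+3+5 = 21
N5 - N10 - N37 - N38 - N3 - N22 - N4: 4+9+6+15+3+5 = 42
Cheapest is N5 - N10 - N3 - N22 - N4 at 21 hops' cost.

21 hops' cost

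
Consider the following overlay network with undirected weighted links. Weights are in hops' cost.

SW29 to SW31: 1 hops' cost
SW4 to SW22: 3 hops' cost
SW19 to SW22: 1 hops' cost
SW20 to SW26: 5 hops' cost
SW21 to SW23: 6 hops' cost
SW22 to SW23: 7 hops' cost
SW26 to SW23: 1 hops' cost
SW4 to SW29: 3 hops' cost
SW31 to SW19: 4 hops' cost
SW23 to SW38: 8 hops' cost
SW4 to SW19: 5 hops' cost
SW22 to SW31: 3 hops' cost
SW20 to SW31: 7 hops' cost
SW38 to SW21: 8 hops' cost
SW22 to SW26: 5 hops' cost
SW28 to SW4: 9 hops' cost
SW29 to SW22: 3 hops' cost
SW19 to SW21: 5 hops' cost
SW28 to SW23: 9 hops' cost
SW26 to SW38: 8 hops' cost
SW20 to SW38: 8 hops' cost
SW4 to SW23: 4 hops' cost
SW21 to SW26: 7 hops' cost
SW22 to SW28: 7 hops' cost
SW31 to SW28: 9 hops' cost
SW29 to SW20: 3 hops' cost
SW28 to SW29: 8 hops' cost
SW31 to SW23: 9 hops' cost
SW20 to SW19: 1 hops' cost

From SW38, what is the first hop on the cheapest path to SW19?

Compare a few routes:
SW38 → SW21 → SW19: 8+5 = 13
SW38 → SW20 → SW19: 8+1 = 9
Cheapest is SW38 → SW20 → SW19 at 9 hops' cost.
So from SW38 the first move is to SW20.

SW20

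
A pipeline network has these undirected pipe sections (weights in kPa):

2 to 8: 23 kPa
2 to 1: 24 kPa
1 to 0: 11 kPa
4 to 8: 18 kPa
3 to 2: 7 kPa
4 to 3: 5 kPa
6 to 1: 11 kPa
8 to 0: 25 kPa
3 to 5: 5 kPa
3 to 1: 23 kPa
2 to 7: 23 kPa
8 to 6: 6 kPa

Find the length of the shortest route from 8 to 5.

Settle nodes by increasing distance from 8:
8: 0
6: 6  (via 8)
1: 17  (via 6)
4: 18  (via 8)
2: 23  (via 8)
3: 23  (via 4)
0: 25  (via 8)
5: 28  (via 3)
Shortest route: 8 → 4 → 3 → 5 = 28 kPa.

28 kPa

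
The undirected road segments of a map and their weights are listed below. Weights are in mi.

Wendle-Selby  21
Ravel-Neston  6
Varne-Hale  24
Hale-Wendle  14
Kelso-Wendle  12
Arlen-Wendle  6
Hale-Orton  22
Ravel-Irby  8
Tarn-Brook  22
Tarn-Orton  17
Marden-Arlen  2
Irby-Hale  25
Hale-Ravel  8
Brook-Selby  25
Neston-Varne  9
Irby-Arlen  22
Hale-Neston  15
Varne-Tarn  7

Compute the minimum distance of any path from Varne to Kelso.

Running Dijkstra from Varne:
Varne: 0
Tarn: 7  (via Varne)
Neston: 9  (via Varne)
Ravel: 15  (via Neston)
Hale: 23  (via Ravel)
Irby: 23  (via Ravel)
Orton: 24  (via Tarn)
Brook: 29  (via Tarn)
Wendle: 37  (via Hale)
Arlen: 43  (via Wendle)
Marden: 45  (via Arlen)
Kelso: 49  (via Wendle)
Shortest route: Varne–Neston–Ravel–Hale–Wendle–Kelso = 49 mi.

49 mi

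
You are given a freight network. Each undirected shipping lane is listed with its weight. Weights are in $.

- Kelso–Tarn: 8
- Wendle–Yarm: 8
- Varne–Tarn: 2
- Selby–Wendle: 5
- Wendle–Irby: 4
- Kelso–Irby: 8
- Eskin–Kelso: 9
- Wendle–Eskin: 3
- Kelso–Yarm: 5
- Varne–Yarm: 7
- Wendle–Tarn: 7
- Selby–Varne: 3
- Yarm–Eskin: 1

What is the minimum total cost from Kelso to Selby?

Shortest distances from Kelso:
Kelso: 0
Yarm: 5  (via Kelso)
Eskin: 6  (via Yarm)
Irby: 8  (via Kelso)
Tarn: 8  (via Kelso)
Wendle: 9  (via Eskin)
Varne: 10  (via Tarn)
Selby: 13  (via Varne)
Shortest route: Kelso → Tarn → Varne → Selby = $13.

$13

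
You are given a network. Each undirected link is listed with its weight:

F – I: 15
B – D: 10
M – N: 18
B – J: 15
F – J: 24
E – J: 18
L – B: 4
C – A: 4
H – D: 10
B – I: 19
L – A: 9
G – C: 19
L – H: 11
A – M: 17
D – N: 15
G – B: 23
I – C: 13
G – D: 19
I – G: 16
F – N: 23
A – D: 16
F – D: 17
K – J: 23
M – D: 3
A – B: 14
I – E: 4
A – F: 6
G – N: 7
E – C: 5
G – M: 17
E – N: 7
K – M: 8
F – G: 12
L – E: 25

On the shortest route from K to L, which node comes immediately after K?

M

Candidate routes:
K - M - D - H - L: 8+3+10+11 = 32
K - M - A - L: 8+17+9 = 34
K - M - D - B - L: 8+3+10+4 = 25
Cheapest is K - M - D - B - L at 25.
So from K the first move is to M.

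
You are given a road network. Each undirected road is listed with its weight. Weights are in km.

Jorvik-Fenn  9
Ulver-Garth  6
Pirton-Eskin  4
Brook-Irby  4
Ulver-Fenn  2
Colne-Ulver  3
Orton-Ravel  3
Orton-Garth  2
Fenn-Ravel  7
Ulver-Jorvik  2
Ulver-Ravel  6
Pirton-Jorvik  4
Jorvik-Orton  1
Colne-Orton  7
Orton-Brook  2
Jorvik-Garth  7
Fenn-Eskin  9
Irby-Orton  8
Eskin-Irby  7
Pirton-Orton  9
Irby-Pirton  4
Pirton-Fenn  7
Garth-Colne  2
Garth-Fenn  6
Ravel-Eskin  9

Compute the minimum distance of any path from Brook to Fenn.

7 km

Enumerating some paths:
Brook → Orton → Jorvik → Ulver → Fenn: 2+1+2+2 = 7
Brook → Orton → Garth → Fenn: 2+2+6 = 10
The minimum is 7 km via Brook → Orton → Jorvik → Ulver → Fenn.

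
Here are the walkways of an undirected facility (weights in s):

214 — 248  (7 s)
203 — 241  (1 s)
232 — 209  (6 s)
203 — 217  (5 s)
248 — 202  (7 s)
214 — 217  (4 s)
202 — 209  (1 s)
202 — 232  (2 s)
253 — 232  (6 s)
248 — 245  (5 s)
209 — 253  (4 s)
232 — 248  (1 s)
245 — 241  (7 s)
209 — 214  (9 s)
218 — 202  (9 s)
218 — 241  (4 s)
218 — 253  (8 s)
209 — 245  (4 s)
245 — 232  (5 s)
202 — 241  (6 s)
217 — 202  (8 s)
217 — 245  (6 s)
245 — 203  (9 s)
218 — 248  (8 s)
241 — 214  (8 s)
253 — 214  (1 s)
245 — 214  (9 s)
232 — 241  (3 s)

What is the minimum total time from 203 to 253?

Candidate routes:
203 → 241 → 232 → 253: 1+3+6 = 10
203 → 241 → 232 → 202 → 209 → 253: 1+3+2+1+4 = 11
The minimum is 10 s via 203 → 241 → 232 → 253.

10 s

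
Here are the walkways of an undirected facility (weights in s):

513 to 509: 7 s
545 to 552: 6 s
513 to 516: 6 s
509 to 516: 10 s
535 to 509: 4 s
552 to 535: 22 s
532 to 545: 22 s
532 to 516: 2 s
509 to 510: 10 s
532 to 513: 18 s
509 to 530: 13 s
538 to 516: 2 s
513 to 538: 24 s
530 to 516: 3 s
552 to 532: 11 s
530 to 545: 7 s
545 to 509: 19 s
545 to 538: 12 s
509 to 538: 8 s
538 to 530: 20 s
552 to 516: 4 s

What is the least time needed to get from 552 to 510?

24 s

Compare a few routes:
552 → 516 → 509 → 510: 4+10+10 = 24
552 → 516 → 530 → 509 → 510: 4+3+13+10 = 30
552 → 516 → 513 → 509 → 510: 4+6+7+10 = 27
The minimum is 24 s via 552 → 516 → 509 → 510.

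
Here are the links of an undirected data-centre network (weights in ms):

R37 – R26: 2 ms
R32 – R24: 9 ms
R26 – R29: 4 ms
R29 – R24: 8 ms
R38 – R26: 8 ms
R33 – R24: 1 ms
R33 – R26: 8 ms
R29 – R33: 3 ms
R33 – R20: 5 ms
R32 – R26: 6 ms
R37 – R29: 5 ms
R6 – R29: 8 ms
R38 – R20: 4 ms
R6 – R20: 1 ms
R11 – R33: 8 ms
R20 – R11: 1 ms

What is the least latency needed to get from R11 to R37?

Enumerating some paths:
R11 - R20 - R33 - R29 - R37: 1+5+3+5 = 14
R11 - R20 - R6 - R29 - R37: 1+1+8+5 = 15
R11 - R20 - R38 - R26 - R37: 1+4+8+2 = 15
The minimum is 14 ms via R11 - R20 - R33 - R29 - R37.

14 ms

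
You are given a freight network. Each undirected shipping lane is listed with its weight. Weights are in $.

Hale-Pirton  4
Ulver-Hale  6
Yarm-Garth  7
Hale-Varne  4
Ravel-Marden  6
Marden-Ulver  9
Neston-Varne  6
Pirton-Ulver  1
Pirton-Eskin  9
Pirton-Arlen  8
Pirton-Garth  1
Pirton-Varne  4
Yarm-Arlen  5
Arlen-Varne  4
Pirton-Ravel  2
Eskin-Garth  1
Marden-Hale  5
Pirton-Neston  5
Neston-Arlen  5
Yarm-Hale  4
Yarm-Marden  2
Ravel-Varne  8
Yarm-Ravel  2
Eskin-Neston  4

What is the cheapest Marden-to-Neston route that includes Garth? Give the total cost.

$12

Shortest Marden→Garth: Marden → Yarm → Ravel → Pirton → Garth = 7
Best Garth to Neston: Garth → Eskin → Neston costing 5
Total via Garth: 7 + 5 = $12.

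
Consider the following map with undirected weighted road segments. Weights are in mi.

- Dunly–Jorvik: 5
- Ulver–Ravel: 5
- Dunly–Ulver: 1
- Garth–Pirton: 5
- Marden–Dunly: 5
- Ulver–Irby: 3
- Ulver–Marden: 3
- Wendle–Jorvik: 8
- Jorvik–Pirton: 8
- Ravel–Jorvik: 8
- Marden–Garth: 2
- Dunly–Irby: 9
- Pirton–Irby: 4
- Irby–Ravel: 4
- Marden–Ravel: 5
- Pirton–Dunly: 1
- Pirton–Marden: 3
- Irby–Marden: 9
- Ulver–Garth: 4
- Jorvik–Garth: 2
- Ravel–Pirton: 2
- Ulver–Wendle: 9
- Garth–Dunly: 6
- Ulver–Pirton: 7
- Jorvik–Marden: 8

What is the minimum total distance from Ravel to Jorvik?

Settle nodes by increasing distance from Ravel:
Ravel: 0
Pirton: 2  (via Ravel)
Dunly: 3  (via Pirton)
Ulver: 4  (via Dunly)
Irby: 4  (via Ravel)
Marden: 5  (via Ravel)
Garth: 7  (via Pirton)
Jorvik: 8  (via Ravel)
Shortest route: Ravel → Jorvik = 8 mi.

8 mi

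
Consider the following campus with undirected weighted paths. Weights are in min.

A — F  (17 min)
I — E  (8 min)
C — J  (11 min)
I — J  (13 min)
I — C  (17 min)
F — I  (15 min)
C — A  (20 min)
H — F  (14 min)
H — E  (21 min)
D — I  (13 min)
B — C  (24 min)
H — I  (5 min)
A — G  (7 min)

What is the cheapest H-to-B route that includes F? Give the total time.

Best H to F: H–F costing 14
Shortest F→B: F–I–C–B = 56
Total via F: 14 + 56 = 70 min.

70 min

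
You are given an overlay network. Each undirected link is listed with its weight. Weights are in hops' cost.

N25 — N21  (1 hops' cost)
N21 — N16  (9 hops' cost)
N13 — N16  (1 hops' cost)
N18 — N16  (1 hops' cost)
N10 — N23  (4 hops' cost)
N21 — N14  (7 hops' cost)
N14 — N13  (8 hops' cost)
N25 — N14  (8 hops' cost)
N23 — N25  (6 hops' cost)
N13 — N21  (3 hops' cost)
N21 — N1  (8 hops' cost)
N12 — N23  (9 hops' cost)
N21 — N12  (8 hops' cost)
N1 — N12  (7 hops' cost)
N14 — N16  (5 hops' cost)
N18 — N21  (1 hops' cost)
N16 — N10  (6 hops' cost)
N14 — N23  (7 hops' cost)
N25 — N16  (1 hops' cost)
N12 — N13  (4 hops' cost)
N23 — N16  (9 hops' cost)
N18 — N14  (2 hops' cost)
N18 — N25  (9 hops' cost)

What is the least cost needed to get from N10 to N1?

16 hops' cost

Enumerating some paths:
N10 - N16 - N13 - N21 - N1: 6+1+3+8 = 18
N10 - N16 - N13 - N12 - N1: 6+1+4+7 = 18
N10 - N16 - N18 - N21 - N1: 6+1+1+8 = 16
N10 - N23 - N25 - N21 - N1: 4+6+1+8 = 19
The minimum is 16 hops' cost via N10 - N16 - N18 - N21 - N1.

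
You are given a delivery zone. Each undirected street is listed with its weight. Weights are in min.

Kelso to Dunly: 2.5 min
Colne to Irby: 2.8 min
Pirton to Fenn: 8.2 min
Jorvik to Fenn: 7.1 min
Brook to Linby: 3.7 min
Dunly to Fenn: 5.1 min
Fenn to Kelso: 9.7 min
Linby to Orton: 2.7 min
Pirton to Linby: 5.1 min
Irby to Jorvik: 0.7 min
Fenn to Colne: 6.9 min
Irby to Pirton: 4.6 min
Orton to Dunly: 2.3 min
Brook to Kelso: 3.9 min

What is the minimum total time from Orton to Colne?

14.3 min

Shortest distances from Orton:
Orton: 0
Dunly: 2.3  (via Orton)
Linby: 2.7  (via Orton)
Kelso: 4.8  (via Dunly)
Brook: 6.4  (via Linby)
Fenn: 7.4  (via Dunly)
Pirton: 7.8  (via Linby)
Irby: 12.4  (via Pirton)
Jorvik: 13.1  (via Irby)
Colne: 14.3  (via Fenn)
Shortest route: Orton–Dunly–Fenn–Colne = 14.3 min.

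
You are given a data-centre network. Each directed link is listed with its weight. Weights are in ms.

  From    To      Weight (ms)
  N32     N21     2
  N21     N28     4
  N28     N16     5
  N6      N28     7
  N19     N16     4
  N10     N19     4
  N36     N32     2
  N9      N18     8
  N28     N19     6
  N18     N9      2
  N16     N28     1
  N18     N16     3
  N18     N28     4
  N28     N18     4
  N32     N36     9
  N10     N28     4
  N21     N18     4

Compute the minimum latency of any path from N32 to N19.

Shortest distances from N32:
N32: 0
N21: 2  (via N32)
N28: 6  (via N21)
N18: 6  (via N21)
N9: 8  (via N18)
N16: 9  (via N18)
N36: 9  (via N32)
N19: 12  (via N28)
Shortest route: N32–N21–N28–N19 = 12 ms.

12 ms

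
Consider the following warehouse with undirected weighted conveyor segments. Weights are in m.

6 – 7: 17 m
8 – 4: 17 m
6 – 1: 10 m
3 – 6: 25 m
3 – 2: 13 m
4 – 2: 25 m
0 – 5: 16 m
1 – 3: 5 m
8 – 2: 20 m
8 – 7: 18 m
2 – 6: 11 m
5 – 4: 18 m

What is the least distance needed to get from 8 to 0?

Settle nodes by increasing distance from 8:
8: 0
4: 17  (via 8)
7: 18  (via 8)
2: 20  (via 8)
6: 31  (via 2)
3: 33  (via 2)
5: 35  (via 4)
1: 38  (via 3)
0: 51  (via 5)
Shortest route: 8 → 4 → 5 → 0 = 51 m.

51 m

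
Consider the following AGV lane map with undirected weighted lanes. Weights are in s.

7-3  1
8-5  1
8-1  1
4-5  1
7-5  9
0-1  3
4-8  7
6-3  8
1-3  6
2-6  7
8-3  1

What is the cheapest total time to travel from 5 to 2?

Shortest distances from 5:
5: 0
4: 1  (via 5)
8: 1  (via 5)
1: 2  (via 8)
3: 2  (via 8)
7: 3  (via 3)
0: 5  (via 1)
6: 10  (via 3)
2: 17  (via 6)
Shortest route: 5 → 8 → 3 → 6 → 2 = 17 s.

17 s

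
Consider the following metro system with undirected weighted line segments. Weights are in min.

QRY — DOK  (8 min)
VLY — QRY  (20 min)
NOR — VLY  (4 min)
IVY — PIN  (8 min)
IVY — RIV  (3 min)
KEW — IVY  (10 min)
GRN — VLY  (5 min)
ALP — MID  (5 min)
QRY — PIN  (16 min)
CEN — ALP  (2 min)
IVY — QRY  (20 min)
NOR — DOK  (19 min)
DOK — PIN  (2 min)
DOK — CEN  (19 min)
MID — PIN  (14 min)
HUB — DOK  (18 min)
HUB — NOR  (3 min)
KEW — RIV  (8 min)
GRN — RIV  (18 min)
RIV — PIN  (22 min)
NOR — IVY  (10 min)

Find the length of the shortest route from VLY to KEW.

24 min

Candidate routes:
VLY–GRN–RIV–IVY–KEW: 5+18+3+10 = 36
VLY–NOR–IVY–KEW: 4+10+10 = 24
VLY–GRN–RIV–KEW: 5+18+8 = 31
VLY–NOR–IVY–RIV–KEW: 4+10+3+8 = 25
Cheapest is VLY–NOR–IVY–KEW at 24 min.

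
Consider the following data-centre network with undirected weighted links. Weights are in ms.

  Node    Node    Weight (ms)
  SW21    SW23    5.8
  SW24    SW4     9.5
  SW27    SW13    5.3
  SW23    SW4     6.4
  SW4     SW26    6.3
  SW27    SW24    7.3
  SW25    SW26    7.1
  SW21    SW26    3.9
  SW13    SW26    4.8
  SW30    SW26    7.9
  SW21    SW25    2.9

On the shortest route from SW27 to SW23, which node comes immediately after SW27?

SW13

Enumerating some paths:
SW27–SW13–SW26–SW4–SW23: 5.3+4.8+6.3+6.4 = 22.8
SW27–SW13–SW26–SW21–SW23: 5.3+4.8+3.9+5.8 = 19.8
Cheapest is SW27–SW13–SW26–SW21–SW23 at 19.8 ms.
So from SW27 the first move is to SW13.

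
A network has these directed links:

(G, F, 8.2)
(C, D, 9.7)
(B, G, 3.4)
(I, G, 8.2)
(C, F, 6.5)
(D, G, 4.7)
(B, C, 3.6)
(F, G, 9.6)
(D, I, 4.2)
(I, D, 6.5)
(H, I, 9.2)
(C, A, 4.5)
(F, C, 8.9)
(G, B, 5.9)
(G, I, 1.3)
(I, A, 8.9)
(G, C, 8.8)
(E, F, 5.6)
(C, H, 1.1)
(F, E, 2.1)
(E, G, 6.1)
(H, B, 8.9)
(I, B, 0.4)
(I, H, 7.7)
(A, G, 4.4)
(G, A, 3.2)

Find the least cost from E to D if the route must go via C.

Best E to C: E–G–I–B–C costing 11.4
Best C to D: C–D costing 9.7
Total via C: 11.4 + 9.7 = 21.1.

21.1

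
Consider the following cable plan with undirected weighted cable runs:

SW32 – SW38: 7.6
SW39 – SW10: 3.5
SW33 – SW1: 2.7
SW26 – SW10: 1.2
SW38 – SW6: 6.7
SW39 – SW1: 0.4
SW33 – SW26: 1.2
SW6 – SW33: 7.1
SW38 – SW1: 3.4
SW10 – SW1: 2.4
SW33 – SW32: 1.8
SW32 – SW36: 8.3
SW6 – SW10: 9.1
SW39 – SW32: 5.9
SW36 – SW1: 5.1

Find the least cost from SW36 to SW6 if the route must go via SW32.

Shortest SW36→SW32: SW36–SW32 = 8.3
Shortest SW32→SW6: SW32–SW33–SW6 = 8.9
Total via SW32: 8.3 + 8.9 = 17.2.

17.2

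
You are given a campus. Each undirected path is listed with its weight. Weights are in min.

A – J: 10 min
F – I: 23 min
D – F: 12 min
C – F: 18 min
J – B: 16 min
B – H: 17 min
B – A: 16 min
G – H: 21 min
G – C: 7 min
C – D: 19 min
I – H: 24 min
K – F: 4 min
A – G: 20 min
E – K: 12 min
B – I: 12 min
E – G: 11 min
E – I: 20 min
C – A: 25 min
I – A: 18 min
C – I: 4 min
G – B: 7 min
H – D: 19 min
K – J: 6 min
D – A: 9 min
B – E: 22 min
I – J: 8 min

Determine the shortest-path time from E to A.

Compare a few routes:
E - K - J - A: 12+6+10 = 28
E - G - A: 11+20 = 31
E - G - B - A: 11+7+16 = 34
Cheapest is E - K - J - A at 28 min.

28 min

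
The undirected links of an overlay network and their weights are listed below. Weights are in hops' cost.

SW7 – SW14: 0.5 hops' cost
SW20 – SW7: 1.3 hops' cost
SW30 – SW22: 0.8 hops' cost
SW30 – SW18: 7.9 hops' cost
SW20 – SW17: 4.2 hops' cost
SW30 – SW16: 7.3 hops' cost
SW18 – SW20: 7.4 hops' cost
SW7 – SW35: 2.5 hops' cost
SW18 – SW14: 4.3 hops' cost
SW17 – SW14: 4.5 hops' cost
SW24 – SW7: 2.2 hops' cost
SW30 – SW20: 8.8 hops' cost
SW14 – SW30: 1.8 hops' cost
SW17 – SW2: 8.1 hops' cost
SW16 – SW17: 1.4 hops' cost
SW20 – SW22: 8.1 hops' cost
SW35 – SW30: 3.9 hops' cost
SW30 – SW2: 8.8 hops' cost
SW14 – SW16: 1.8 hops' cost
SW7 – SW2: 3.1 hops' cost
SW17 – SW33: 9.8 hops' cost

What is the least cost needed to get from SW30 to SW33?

14.8 hops' cost

Running Dijkstra from SW30:
SW30: 0
SW22: 0.8  (via SW30)
SW14: 1.8  (via SW30)
SW7: 2.3  (via SW14)
SW20: 3.6  (via SW7)
SW16: 3.6  (via SW14)
SW35: 3.9  (via SW30)
SW24: 4.5  (via SW7)
SW17: 5  (via SW16)
SW2: 5.4  (via SW7)
SW18: 6.1  (via SW14)
SW33: 14.8  (via SW17)
Shortest route: SW30–SW14–SW16–SW17–SW33 = 14.8 hops' cost.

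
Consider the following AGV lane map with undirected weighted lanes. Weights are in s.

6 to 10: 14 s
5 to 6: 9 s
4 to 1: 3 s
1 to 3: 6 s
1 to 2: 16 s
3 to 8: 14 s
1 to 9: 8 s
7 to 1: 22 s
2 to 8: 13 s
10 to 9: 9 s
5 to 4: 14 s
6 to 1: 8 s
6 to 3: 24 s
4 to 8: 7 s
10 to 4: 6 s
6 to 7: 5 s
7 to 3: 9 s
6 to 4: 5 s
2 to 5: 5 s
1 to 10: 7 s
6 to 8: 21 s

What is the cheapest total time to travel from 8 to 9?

18 s

Shortest distances from 8:
8: 0
4: 7  (via 8)
1: 10  (via 4)
6: 12  (via 4)
2: 13  (via 8)
10: 13  (via 4)
3: 14  (via 8)
7: 17  (via 6)
5: 18  (via 2)
9: 18  (via 1)
Shortest route: 8 → 4 → 1 → 9 = 18 s.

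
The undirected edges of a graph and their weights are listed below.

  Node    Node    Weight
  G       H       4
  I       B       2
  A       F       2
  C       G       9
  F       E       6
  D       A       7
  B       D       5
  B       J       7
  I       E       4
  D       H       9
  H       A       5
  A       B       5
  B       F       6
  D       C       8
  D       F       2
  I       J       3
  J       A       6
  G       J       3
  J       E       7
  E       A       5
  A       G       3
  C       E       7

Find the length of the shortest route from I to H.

Enumerating some paths:
I → B → A → H: 2+5+5 = 12
I → J → G → A → H: 3+3+3+5 = 14
I → J → G → H: 3+3+4 = 10
Cheapest is I → J → G → H at 10.

10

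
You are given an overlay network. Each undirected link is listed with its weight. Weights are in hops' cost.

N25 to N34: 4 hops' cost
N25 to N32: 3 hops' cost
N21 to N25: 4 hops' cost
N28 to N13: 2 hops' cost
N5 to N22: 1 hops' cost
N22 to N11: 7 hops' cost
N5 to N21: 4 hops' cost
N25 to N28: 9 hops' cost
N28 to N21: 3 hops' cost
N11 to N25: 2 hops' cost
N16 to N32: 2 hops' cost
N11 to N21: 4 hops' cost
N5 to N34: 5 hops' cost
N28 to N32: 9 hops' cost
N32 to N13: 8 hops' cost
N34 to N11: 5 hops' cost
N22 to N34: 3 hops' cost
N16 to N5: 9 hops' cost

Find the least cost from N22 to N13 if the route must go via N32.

Shortest N22→N32: N22–N34–N25–N32 = 10
Shortest N32→N13: N32–N13 = 8
Total via N32: 10 + 8 = 18 hops' cost.

18 hops' cost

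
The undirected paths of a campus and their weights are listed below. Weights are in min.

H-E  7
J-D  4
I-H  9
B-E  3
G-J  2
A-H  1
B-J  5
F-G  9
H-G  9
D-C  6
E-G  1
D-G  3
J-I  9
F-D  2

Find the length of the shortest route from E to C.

10 min

Settle nodes by increasing distance from E:
E: 0
G: 1  (via E)
B: 3  (via E)
J: 3  (via G)
D: 4  (via G)
F: 6  (via D)
H: 7  (via E)
A: 8  (via H)
C: 10  (via D)
Shortest route: E → G → D → C = 10 min.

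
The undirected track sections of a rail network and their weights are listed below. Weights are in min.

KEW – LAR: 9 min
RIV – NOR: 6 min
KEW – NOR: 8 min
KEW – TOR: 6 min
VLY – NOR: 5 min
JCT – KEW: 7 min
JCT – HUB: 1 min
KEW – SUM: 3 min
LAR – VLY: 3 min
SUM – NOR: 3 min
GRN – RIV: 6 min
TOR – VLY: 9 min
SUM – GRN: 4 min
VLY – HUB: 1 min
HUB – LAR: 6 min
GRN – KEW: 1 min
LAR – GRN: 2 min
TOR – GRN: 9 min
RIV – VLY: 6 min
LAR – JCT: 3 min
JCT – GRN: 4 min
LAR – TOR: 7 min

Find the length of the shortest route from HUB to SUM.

Running Dijkstra from HUB:
HUB: 0
JCT: 1  (via HUB)
VLY: 1  (via HUB)
LAR: 4  (via JCT)
GRN: 5  (via JCT)
KEW: 6  (via GRN)
NOR: 6  (via VLY)
RIV: 7  (via VLY)
SUM: 9  (via GRN)
Shortest route: HUB–JCT–GRN–SUM = 9 min.

9 min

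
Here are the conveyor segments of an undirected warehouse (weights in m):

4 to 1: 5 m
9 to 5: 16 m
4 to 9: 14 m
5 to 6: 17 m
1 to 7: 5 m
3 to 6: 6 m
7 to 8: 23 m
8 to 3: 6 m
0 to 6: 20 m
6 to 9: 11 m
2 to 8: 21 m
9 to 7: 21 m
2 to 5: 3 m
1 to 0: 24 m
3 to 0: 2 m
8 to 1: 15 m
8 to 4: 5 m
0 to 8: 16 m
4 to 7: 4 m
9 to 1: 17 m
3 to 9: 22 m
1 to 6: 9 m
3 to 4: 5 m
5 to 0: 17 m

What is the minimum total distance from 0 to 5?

Running Dijkstra from 0:
0: 0
3: 2  (via 0)
4: 7  (via 3)
6: 8  (via 3)
8: 8  (via 3)
7: 11  (via 4)
1: 12  (via 4)
5: 17  (via 0)
Shortest route: 0 → 5 = 17 m.

17 m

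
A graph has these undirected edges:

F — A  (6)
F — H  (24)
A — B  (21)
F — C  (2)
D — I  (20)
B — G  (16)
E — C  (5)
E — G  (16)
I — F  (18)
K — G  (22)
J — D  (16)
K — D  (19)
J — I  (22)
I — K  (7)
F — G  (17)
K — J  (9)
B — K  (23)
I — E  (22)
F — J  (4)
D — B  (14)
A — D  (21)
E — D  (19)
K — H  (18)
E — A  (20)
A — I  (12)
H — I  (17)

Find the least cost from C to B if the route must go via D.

36

Shortest C→D: C–F–J–D = 22
Shortest D→B: D–B = 14
Total via D: 22 + 14 = 36.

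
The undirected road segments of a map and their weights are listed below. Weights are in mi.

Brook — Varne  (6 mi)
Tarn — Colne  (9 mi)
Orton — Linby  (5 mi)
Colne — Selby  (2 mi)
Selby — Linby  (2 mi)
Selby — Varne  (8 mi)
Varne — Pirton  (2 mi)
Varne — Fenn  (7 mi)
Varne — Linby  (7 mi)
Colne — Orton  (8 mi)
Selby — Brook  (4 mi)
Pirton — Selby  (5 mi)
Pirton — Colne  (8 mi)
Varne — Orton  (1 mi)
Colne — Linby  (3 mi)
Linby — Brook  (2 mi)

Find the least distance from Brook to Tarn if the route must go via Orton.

Best Brook to Orton: Brook → Linby → Orton costing 7
Shortest Orton→Tarn: Orton → Colne → Tarn = 17
Total via Orton: 7 + 17 = 24 mi.

24 mi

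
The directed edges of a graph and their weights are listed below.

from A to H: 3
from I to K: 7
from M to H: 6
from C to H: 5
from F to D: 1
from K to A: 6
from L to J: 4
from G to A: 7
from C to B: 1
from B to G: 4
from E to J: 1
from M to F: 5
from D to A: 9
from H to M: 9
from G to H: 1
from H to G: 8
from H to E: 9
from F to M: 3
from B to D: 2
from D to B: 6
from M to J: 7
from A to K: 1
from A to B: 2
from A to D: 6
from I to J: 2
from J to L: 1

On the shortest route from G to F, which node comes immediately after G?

Enumerating some paths:
G - A - H - M - F: 7+3+9+5 = 24
G - H - M - F: 1+9+5 = 15
Cheapest is G - H - M - F at 15.
So from G the first move is to H.

H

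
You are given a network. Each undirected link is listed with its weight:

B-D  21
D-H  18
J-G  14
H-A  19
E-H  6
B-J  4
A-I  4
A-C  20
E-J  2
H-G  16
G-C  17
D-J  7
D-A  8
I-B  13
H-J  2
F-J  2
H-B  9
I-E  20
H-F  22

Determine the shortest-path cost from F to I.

Candidate routes:
F - J - B - I: 2+4+13 = 19
F - J - D - A - I: 2+7+8+4 = 21
The minimum is 19 via F - J - B - I.

19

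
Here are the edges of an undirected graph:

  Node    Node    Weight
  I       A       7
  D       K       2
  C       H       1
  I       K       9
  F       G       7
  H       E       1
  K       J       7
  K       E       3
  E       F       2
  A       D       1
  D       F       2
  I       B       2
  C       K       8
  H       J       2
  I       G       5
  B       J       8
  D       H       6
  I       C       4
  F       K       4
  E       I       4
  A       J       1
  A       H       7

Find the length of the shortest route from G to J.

11

Shortest distances from G:
G: 0
I: 5  (via G)
B: 7  (via I)
F: 7  (via G)
C: 9  (via I)
D: 9  (via F)
E: 9  (via I)
A: 10  (via D)
H: 10  (via C)
J: 11  (via A)
Shortest route: G–F–D–A–J = 11.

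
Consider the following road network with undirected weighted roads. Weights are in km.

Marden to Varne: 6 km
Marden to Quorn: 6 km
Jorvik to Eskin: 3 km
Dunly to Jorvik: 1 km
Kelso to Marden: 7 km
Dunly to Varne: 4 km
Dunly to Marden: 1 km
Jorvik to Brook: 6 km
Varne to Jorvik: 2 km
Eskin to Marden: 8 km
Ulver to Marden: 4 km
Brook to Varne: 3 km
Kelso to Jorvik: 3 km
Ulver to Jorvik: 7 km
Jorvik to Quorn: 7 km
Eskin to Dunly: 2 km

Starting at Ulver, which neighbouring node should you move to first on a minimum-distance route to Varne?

Marden

Candidate routes:
Ulver–Marden–Dunly–Varne: 4+1+4 = 9
Ulver–Marden–Dunly–Jorvik–Varne: 4+1+1+2 = 8
Ulver–Jorvik–Varne: 7+2 = 9
The minimum is 8 km via Ulver–Marden–Dunly–Jorvik–Varne.
So from Ulver the first move is to Marden.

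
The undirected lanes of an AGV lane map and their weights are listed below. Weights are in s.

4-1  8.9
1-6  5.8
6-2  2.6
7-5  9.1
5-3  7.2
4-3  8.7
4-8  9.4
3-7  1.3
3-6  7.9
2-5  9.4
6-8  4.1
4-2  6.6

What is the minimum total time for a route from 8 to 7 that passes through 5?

24.6 s

Best 8 to 5: 8 → 6 → 2 → 5 costing 16.1
Best 5 to 7: 5 → 3 → 7 costing 8.5
Total via 5: 16.1 + 8.5 = 24.6 s.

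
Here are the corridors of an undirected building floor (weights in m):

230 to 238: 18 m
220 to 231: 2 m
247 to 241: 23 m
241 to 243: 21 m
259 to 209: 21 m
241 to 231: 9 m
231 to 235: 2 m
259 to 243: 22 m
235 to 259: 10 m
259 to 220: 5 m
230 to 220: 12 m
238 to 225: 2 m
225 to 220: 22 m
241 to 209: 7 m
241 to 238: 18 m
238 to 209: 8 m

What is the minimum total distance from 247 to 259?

39 m

Enumerating some paths:
247 → 241 → 209 → 259: 23+7+21 = 51
247 → 241 → 231 → 220 → 259: 23+9+2+5 = 39
247 → 241 → 231 → 235 → 259: 23+9+2+10 = 44
The minimum is 39 m via 247 → 241 → 231 → 220 → 259.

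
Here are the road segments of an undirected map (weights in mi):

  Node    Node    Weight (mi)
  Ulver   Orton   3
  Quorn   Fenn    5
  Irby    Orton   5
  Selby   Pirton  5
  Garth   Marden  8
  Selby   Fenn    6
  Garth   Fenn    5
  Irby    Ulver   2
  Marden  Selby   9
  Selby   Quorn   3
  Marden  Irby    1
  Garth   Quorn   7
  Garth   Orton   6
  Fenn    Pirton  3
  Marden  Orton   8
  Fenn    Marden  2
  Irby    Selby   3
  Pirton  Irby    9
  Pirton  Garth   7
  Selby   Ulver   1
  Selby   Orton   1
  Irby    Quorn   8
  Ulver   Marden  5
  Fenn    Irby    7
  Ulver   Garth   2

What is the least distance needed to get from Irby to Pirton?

6 mi

Running Dijkstra from Irby:
Irby: 0
Marden: 1  (via Irby)
Ulver: 2  (via Irby)
Fenn: 3  (via Marden)
Selby: 3  (via Irby)
Orton: 4  (via Selby)
Garth: 4  (via Ulver)
Pirton: 6  (via Fenn)
Shortest route: Irby–Marden–Fenn–Pirton = 6 mi.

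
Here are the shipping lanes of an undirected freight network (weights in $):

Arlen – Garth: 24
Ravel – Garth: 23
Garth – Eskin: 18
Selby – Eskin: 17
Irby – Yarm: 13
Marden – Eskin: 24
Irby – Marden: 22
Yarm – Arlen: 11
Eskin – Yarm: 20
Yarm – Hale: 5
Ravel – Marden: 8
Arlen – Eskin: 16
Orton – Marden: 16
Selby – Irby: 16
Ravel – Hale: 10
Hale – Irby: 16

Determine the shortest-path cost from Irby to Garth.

$48

Settle nodes by increasing distance from Irby:
Irby: 0
Yarm: 13  (via Irby)
Selby: 16  (via Irby)
Hale: 16  (via Irby)
Marden: 22  (via Irby)
Arlen: 24  (via Yarm)
Ravel: 26  (via Hale)
Eskin: 33  (via Yarm)
Orton: 38  (via Marden)
Garth: 48  (via Arlen)
Shortest route: Irby–Yarm–Arlen–Garth = $48.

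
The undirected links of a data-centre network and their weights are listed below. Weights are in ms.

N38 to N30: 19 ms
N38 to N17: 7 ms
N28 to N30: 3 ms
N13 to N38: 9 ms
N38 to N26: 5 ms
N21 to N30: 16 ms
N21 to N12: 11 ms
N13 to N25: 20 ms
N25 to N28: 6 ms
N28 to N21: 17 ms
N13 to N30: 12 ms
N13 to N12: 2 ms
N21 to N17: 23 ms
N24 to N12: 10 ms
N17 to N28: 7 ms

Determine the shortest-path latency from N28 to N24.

Shortest distances from N28:
N28: 0
N30: 3  (via N28)
N25: 6  (via N28)
N17: 7  (via N28)
N38: 14  (via N17)
N13: 15  (via N30)
N21: 17  (via N28)
N12: 17  (via N13)
N26: 19  (via N38)
N24: 27  (via N12)
Shortest route: N28–N30–N13–N12–N24 = 27 ms.

27 ms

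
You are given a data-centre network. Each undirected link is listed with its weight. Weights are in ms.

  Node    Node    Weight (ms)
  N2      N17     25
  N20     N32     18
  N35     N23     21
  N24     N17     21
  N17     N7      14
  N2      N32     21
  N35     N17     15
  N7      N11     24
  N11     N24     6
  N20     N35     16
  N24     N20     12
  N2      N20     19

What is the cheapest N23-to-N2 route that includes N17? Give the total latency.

Best N23 to N17: N23–N35–N17 costing 36
Shortest N17→N2: N17–N2 = 25
Total via N17: 36 + 25 = 61 ms.

61 ms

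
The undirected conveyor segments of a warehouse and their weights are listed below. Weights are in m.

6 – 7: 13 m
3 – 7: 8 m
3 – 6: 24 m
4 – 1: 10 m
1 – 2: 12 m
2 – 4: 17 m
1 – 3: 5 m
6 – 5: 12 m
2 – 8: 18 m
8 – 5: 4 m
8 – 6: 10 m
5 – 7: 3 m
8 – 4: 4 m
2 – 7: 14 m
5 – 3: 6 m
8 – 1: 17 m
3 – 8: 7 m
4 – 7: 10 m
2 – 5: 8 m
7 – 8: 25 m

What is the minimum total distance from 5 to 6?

12 m

Candidate routes:
5 → 8 → 6: 4+10 = 14
5 → 6: 12 = 12
The minimum is 12 m via 5 → 6.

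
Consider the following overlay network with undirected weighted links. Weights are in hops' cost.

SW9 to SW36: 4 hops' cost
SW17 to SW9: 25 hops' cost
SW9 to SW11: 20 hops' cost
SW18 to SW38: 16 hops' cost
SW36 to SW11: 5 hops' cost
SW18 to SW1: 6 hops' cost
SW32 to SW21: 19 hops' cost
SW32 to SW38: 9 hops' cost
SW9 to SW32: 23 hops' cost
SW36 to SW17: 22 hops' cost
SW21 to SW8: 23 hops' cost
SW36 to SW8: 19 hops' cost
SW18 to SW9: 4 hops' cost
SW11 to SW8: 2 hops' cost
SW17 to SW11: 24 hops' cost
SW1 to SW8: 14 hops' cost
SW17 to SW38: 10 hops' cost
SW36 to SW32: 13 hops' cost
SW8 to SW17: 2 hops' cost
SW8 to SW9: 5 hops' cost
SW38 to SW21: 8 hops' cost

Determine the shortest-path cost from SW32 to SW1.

Settle nodes by increasing distance from SW32:
SW32: 0
SW38: 9  (via SW32)
SW36: 13  (via SW32)
SW9: 17  (via SW36)
SW21: 17  (via SW38)
SW11: 18  (via SW36)
SW17: 19  (via SW38)
SW8: 20  (via SW11)
SW18: 21  (via SW9)
SW1: 27  (via SW18)
Shortest route: SW32–SW36–SW9–SW18–SW1 = 27 hops' cost.

27 hops' cost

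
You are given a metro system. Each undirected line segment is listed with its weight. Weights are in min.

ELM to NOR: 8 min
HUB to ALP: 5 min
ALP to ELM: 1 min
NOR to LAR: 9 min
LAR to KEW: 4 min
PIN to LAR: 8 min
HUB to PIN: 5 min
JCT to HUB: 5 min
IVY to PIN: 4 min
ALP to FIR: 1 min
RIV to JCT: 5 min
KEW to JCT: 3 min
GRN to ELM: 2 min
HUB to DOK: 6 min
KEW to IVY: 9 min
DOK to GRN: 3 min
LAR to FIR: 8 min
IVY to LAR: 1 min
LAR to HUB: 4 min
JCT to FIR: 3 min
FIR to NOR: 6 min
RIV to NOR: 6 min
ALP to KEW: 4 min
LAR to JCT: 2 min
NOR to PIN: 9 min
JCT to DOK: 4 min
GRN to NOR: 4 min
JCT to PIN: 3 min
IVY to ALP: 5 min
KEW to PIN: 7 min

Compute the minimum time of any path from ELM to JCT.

5 min

Settle nodes by increasing distance from ELM:
ELM: 0
ALP: 1  (via ELM)
GRN: 2  (via ELM)
FIR: 2  (via ALP)
KEW: 5  (via ALP)
JCT: 5  (via FIR)
Shortest route: ELM–ALP–FIR–JCT = 5 min.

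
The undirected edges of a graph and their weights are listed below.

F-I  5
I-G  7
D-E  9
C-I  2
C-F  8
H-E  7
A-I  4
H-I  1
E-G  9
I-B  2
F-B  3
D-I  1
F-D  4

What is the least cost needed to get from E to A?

Shortest distances from E:
E: 0
H: 7  (via E)
I: 8  (via H)
D: 9  (via E)
G: 9  (via E)
B: 10  (via I)
C: 10  (via I)
A: 12  (via I)
Shortest route: E–H–I–A = 12.

12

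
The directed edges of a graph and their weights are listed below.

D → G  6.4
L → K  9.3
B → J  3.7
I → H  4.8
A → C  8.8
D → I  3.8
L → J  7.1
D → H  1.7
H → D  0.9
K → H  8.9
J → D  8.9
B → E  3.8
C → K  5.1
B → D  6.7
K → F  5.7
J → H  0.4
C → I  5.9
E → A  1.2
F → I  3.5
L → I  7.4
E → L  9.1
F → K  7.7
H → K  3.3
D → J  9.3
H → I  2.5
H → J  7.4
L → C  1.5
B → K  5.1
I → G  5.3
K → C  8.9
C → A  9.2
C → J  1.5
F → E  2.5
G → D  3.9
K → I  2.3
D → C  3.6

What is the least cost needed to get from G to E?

Shortest distances from G:
G: 0
D: 3.9  (via G)
H: 5.6  (via D)
C: 7.5  (via D)
I: 7.7  (via D)
K: 8.9  (via H)
J: 9  (via C)
F: 14.6  (via K)
A: 16.7  (via C)
E: 17.1  (via F)
Shortest route: G–D–H–K–F–E = 17.1.

17.1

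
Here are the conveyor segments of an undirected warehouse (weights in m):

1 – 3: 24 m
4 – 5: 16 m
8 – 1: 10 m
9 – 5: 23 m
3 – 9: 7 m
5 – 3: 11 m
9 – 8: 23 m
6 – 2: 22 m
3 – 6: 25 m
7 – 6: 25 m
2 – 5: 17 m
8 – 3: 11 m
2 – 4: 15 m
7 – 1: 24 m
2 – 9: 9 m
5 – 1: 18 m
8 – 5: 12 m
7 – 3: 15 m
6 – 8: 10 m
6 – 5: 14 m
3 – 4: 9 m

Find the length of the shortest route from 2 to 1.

35 m

Enumerating some paths:
2 - 5 - 1: 17+18 = 35
2 - 9 - 3 - 8 - 1: 9+7+11+10 = 37
The minimum is 35 m via 2 - 5 - 1.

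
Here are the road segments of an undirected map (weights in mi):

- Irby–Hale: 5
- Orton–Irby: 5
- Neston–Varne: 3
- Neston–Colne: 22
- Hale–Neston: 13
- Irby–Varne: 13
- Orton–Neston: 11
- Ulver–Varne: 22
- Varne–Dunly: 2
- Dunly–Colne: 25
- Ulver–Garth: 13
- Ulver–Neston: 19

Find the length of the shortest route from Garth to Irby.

48 mi

Shortest distances from Garth:
Garth: 0
Ulver: 13  (via Garth)
Neston: 32  (via Ulver)
Varne: 35  (via Ulver)
Dunly: 37  (via Varne)
Orton: 43  (via Neston)
Hale: 45  (via Neston)
Irby: 48  (via Varne)
Shortest route: Garth → Ulver → Varne → Irby = 48 mi.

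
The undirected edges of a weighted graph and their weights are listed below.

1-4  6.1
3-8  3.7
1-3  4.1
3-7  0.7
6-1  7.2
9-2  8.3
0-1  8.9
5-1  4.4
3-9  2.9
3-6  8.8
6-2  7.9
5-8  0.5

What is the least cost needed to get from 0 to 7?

13.7

Shortest distances from 0:
0: 0
1: 8.9  (via 0)
3: 13  (via 1)
5: 13.3  (via 1)
7: 13.7  (via 3)
Shortest route: 0 → 1 → 3 → 7 = 13.7.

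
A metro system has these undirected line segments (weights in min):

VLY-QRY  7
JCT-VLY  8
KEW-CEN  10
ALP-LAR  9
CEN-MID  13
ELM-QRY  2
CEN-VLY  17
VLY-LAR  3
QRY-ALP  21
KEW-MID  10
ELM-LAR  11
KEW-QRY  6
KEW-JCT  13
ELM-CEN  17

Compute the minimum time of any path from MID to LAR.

Settle nodes by increasing distance from MID:
MID: 0
KEW: 10  (via MID)
CEN: 13  (via MID)
QRY: 16  (via KEW)
ELM: 18  (via QRY)
VLY: 23  (via QRY)
JCT: 23  (via KEW)
LAR: 26  (via VLY)
Shortest route: MID → KEW → QRY → VLY → LAR = 26 min.

26 min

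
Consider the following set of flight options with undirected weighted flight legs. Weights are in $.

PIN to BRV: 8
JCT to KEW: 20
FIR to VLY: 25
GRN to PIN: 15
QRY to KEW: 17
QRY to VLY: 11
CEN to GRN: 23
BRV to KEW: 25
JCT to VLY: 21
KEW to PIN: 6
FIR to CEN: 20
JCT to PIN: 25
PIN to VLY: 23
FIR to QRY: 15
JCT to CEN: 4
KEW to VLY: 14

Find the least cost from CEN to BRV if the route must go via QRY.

$66

Best CEN to QRY: CEN → FIR → QRY costing 35
Best QRY to BRV: QRY → KEW → PIN → BRV costing 31
Total via QRY: 35 + 31 = $66.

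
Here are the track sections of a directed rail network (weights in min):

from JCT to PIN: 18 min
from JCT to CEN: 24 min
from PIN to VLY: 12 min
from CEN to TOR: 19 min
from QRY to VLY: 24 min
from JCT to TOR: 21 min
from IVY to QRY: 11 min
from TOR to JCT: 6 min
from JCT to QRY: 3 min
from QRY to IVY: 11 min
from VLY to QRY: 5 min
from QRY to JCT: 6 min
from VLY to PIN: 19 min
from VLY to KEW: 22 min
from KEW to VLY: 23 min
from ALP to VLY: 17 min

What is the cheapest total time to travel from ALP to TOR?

49 min

Settle nodes by increasing distance from ALP:
ALP: 0
VLY: 17  (via ALP)
QRY: 22  (via VLY)
JCT: 28  (via QRY)
IVY: 33  (via QRY)
PIN: 36  (via VLY)
KEW: 39  (via VLY)
TOR: 49  (via JCT)
Shortest route: ALP → VLY → QRY → JCT → TOR = 49 min.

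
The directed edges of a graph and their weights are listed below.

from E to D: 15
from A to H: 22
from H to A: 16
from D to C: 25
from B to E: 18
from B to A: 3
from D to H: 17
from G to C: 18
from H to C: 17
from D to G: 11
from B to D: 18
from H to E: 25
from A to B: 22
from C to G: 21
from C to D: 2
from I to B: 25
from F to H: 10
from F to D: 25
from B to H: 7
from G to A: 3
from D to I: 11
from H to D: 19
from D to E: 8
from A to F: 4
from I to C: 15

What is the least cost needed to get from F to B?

Candidate routes:
F–H–A–B: 10+16+22 = 48
F–D–I–B: 25+11+25 = 61
The minimum is 48 via F–H–A–B.

48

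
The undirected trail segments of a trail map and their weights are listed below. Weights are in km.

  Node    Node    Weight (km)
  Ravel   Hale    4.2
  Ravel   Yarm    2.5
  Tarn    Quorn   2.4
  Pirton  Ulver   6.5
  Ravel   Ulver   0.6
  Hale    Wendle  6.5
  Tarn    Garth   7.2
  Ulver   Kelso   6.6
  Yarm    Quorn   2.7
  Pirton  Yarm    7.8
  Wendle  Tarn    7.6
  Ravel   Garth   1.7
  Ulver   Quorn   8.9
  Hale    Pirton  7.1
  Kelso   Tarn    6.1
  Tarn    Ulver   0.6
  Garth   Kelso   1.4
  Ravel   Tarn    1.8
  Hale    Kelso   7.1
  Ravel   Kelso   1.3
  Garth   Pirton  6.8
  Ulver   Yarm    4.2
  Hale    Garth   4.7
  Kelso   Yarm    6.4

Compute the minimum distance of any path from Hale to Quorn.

Enumerating some paths:
Hale → Ravel → Tarn → Quorn: 4.2+1.8+2.4 = 8.4
Hale → Ravel → Ulver → Tarn → Quorn: 4.2+0.6+0.6+2.4 = 7.8
The minimum is 7.8 km via Hale → Ravel → Ulver → Tarn → Quorn.

7.8 km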